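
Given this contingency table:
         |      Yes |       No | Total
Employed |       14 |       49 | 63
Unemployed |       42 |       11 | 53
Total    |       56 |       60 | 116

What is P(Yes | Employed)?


P(Yes | Employed) = 14/(14+49) = 14/63 = 2/9

P(Yes|Employed) = 2/9 ≈ 22.22%


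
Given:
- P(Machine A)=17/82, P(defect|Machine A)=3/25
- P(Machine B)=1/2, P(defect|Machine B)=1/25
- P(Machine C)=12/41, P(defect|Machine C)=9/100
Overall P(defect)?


P(B) = Σ P(B|Aᵢ)×P(Aᵢ)
  3/25×17/82 = 51/2050
  1/25×1/2 = 1/50
  9/100×12/41 = 27/1025
Sum = 73/1025

P(defect) = 73/1025 ≈ 7.12%


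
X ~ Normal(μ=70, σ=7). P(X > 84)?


z = (84-70)/7 = 2.0
P(X > 84) = 1 - P(Z ≤ 2.0) = 1 - 0.9772 = 0.0228

P(X > 84) ≈ 0.0228


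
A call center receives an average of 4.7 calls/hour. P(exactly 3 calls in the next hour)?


Poisson(λ=4.7): P(X=3) = e^(-λ)×λ^k/k!
= e^(-4.7) × 4.7^3 / 3!
≈ 0.009095277102 × 103.823 / 6 ≈ 0.157383

P(X=3) ≈ 0.157383 ≈ 15.74%


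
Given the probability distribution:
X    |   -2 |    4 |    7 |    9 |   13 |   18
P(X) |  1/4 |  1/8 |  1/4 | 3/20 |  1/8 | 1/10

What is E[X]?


E[X] = Σ x·P(X=x)
= (-2)×(1/4) + (4)×(1/8) + (7)×(1/4) + (9)×(3/20) + (13)×(1/8) + (18)×(1/10)
= 261/40

E[X] = 261/40


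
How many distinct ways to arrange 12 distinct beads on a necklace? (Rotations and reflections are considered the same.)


Free circular arrangements: rotations and reflections both identified.
(n-1)!/2 = 11!/2 = 39916800/2 = 19958400

19958400


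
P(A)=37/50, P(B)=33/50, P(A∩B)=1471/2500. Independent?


P(A)×P(B) = 1221/2500
P(A∩B) = 1471/2500
Not equal → NOT independent

No, not independent


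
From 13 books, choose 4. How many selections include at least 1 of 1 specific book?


Complement: C(13,4) - C(12,4) = 715 - 495 = 220

220


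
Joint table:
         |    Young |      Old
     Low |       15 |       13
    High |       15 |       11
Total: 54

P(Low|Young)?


P(Low|Young) = 15/(15+15) = 15/30 = 1/2

P = 1/2 ≈ 50.00%


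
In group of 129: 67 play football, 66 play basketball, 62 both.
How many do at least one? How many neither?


|A∪B| = 67+66-62 = 71
Neither = 129-71 = 58

At least one: 71; Neither: 58


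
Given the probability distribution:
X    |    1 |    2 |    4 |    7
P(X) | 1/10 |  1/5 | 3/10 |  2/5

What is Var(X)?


E[X] = 9/2
E[X²] = 253/10
Var(X) = E[X²] - (E[X])² = 253/10 - 81/4 = 101/20

Var(X) = 101/20 ≈ 5.0500


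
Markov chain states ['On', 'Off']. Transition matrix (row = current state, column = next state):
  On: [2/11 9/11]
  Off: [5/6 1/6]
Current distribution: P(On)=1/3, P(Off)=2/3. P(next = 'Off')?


P(next=Off) = Σᵢ P(now=i)×P(i→Off)
= 1/3×9/11 + 2/3×1/6
= 3/11 + 1/9 = 38/99

P = 38/99 ≈ 0.3838


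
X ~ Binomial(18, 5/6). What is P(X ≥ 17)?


P(X ≥ 17) = Σ P(X=i) for i=17..18
P(X=17) = 762939453125/5642219814912
P(X=18) = 3814697265625/101559956668416
Sum = 17547607421875/101559956668416

P(X ≥ 17) = 17547607421875/101559956668416 ≈ 17.28%


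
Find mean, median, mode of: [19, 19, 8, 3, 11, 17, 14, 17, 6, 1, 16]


Sorted: [1, 3, 6, 8, 11, 14, 16, 17, 17, 19, 19]
Mean = 131/11
Median = 14
Freq: {19: 2, 8: 1, 3: 1, 11: 1, 17: 2, 14: 1, 6: 1, 1: 1, 16: 1}
Mode: [17, 19]

Mean=131/11, Median=14, Mode=[17, 19]


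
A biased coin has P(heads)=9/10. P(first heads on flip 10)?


Geometric: P(X=10) = (1-p)^(k-1)×p = (1/10)^9×9/10 = 9/10000000000

P(X=10) = 9/10000000000 ≈ 0.00%


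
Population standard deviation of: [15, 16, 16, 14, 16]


Mean = 77/5
  (15-77/5)²=4/25
  (16-77/5)²=9/25
  (16-77/5)²=9/25
  (14-77/5)²=49/25
  (16-77/5)²=9/25
Σ(x-μ)² = 16/5
σ² = (16/5)/5 = 16/25

σ = √(16/25) ≈ 0.8000


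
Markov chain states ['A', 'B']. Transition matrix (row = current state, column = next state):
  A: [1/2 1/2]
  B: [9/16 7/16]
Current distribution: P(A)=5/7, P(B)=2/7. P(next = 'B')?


P(next=B) = Σᵢ P(now=i)×P(i→B)
= 5/7×1/2 + 2/7×7/16
= 5/14 + 1/8 = 27/56

P = 27/56 ≈ 0.4821


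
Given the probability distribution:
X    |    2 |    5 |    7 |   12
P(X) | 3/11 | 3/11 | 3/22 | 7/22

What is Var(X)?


E[X] = 147/22
E[X²] = 1329/22
Var(X) = E[X²] - (E[X])² = 1329/22 - 21609/484 = 7629/484

Var(X) = 7629/484 ≈ 15.7624


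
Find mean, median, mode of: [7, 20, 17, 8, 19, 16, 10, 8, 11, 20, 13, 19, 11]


Sorted: [7, 8, 8, 10, 11, 11, 13, 16, 17, 19, 19, 20, 20]
Mean = 179/13
Median = 13
Freq: {7: 1, 20: 2, 17: 1, 8: 2, 19: 2, 16: 1, 10: 1, 11: 2, 13: 1}
Mode: [8, 11, 19, 20]

Mean=179/13, Median=13, Mode=[8, 11, 19, 20]


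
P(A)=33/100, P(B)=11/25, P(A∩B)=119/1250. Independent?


P(A)×P(B) = 363/2500
P(A∩B) = 119/1250
Not equal → NOT independent

No, not independent


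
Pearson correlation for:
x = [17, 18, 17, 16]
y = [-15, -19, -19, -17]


n=4, Σx=68, Σy=-70, Σxy=-1192, Σx²=1158, Σy²=1236
r = (4×(-1192) - 68×(-70))/√((4×1158 - 68²)(4×1236 - (-70)²))
= -8/√(8×44) = -8/√352 ≈ -8/18.7617 ≈ -0.4264

r ≈ -0.4264


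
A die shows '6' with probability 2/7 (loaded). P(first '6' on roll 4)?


Geometric: P(X=4) = (1-p)^(k-1)×p = (5/7)^3×2/7 = 250/2401

P(X=4) = 250/2401 ≈ 10.41%


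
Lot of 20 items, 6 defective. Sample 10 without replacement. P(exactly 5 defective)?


Hypergeometric: C(6,5)×C(14,5)/C(20,10)
= 6×2002/184756 = 21/323

P(X=5) = 21/323 ≈ 6.50%


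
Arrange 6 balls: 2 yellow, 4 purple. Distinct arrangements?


6!/(2!×4!) = 15

15


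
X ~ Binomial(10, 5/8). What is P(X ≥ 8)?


P(X ≥ 8) = Σ P(X=i) for i=8..10
P(X=8) = 158203125/1073741824
P(X=9) = 29296875/536870912
P(X=10) = 9765625/1073741824
Sum = 56640625/268435456

P(X ≥ 8) = 56640625/268435456 ≈ 21.10%


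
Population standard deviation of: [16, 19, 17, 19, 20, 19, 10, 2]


Mean = 122/8 = 61/4
  (16-61/4)²=9/16
  (19-61/4)²=225/16
  (17-61/4)²=49/16
  (19-61/4)²=225/16
  (20-61/4)²=361/16
  (19-61/4)²=225/16
  (10-61/4)²=441/16
  (2-61/4)²=2809/16
Σ(x-μ)² = 543/2
σ² = (543/2)/8 = 543/16

σ = √(543/16) ≈ 5.8256


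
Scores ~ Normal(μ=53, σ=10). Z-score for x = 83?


z = (x - μ)/σ = (83 - 53)/10 = 3.0

z = 3.0


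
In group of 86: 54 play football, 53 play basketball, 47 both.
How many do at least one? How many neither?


|A∪B| = 54+53-47 = 60
Neither = 86-60 = 26

At least one: 60; Neither: 26


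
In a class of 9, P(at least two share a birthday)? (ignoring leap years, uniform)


P(all different) = Π(365-i)/365 for i=0..8
= 0.905376
P(match) = 1 - 0.905376 = 0.094624

P ≈ 0.0946 ≈ 9.46%


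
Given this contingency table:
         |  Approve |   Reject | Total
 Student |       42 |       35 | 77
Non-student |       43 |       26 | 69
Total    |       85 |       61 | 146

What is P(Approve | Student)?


P(Approve | Student) = 42/(42+35) = 42/77 = 6/11

P(Approve|Student) = 6/11 ≈ 54.55%


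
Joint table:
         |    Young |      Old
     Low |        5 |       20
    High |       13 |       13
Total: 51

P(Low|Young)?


P(Low|Young) = 5/(5+13) = 5/18

P = 5/18 ≈ 27.78%


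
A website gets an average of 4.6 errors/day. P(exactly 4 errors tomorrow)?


Poisson(λ=4.6): P(X=4) = e^(-λ)×λ^k/k!
= e^(-4.6) × 4.6^4 / 4!
≈ 0.01005183574 × 447.7456 / 24 ≈ 0.187528

P(X=4) ≈ 0.187528 ≈ 18.75%


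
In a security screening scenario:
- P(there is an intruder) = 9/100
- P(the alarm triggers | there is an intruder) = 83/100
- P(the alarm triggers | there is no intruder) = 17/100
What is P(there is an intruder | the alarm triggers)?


Using Bayes' theorem:
P(A|B) = P(B|A)·P(A) / P(B)

P(the alarm triggers) = 83/100 × 9/100 + 17/100 × 91/100
= 747/10000 + 1547/10000 = 1147/5000

P(there is an intruder|the alarm triggers) = (747/10000) / (1147/5000) = 747/2294

P(there is an intruder|the alarm triggers) = 747/2294 ≈ 32.56%


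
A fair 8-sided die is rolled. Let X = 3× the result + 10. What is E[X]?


E[die] = (1+8)/2 = 9/2
E[X] = 3×9/2 + 10 = 47/2

E[X] = 47/2


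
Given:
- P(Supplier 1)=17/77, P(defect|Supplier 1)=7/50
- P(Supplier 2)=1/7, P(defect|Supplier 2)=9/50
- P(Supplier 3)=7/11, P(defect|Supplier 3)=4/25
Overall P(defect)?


P(B) = Σ P(B|Aᵢ)×P(Aᵢ)
  7/50×17/77 = 17/550
  9/50×1/7 = 9/350
  4/25×7/11 = 28/275
Sum = 61/385

P(defect) = 61/385 ≈ 15.84%


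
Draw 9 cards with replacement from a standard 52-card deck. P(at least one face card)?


P(not a face card) = 40/52 = 10/13
P(none in 9 draws) = (10/13)^9 = 1000000000/10604499373
P(≥1 face card) = 1 - 1000000000/10604499373 = 9604499373/10604499373

P = 9604499373/10604499373 ≈ 90.57%


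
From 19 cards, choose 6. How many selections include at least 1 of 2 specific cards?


Complement: C(19,6) - C(17,6) = 27132 - 12376 = 14756

14756


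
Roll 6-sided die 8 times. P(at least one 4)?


P(no 4)^8 = (5/6)^8 = 390625/1679616
P(≥1) = 1 - 390625/1679616 = 1288991/1679616

P = 1288991/1679616 ≈ 76.74%


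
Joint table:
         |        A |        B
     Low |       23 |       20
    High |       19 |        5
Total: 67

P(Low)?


P(Low) = (23+20)/67 = 43/67

P(Low) = 43/67 ≈ 64.18%


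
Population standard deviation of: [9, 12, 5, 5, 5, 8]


Mean = 44/6 = 22/3
  (9-22/3)²=25/9
  (12-22/3)²=196/9
  (5-22/3)²=49/9
  (5-22/3)²=49/9
  (5-22/3)²=49/9
  (8-22/3)²=4/9
Σ(x-μ)² = 124/3
σ² = (124/3)/6 = 62/9

σ = √(62/9) ≈ 2.6247


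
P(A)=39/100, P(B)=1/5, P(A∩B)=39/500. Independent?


P(A)×P(B) = 39/500
P(A∩B) = 39/500
Equal ✓ → Independent

Yes, independent


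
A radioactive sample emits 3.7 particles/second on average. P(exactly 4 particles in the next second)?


Poisson(λ=3.7): P(X=4) = e^(-λ)×λ^k/k!
= e^(-3.7) × 3.7^4 / 4!
≈ 0.02472352647 × 187.4161 / 24 ≈ 0.193066

P(X=4) ≈ 0.193066 ≈ 19.31%


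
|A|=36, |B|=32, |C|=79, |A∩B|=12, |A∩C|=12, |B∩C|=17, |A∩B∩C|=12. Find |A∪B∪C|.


|A∪B∪C| = 36+32+79-12-12-17+12 = 118

|A∪B∪C| = 118


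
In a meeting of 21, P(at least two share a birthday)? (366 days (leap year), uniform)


P(all different) = Π(366-i)/366 for i=0..20
= 0.557221
P(match) = 1 - 0.557221 = 0.442779

P ≈ 0.4428 ≈ 44.28%


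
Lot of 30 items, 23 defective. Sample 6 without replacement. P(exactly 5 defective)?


Hypergeometric: C(23,5)×C(7,1)/C(30,6)
= 33649×7/593775 = 33649/84825

P(X=5) = 33649/84825 ≈ 39.67%


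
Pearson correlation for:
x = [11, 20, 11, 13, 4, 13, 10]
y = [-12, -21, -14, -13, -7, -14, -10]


n=7, Σx=82, Σy=-91, Σxy=-1185, Σx²=1096, Σy²=1295
r = (7×(-1185) - 82×(-91))/√((7×1096 - 82²)(7×1295 - (-91)²))
= -833/√(948×784) = -833/√743232 ≈ -833/862.1090 ≈ -0.9662

r ≈ -0.9662


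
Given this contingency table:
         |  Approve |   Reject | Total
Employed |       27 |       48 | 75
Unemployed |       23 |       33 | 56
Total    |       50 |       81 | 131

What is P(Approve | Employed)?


P(Approve | Employed) = 27/(27+48) = 27/75 = 9/25

P(Approve|Employed) = 9/25 ≈ 36.00%


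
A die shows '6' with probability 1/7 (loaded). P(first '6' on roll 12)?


Geometric: P(X=12) = (1-p)^(k-1)×p = (6/7)^11×1/7 = 362797056/13841287201

P(X=12) = 362797056/13841287201 ≈ 2.62%


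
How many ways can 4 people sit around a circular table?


Circular arrangements of 4 distinct objects: fix one position to break rotational symmetry.
(n-1)! = 3! = 6

6


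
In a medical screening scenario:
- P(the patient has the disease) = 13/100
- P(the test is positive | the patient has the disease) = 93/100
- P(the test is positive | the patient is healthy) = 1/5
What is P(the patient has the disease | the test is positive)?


Using Bayes' theorem:
P(A|B) = P(B|A)·P(A) / P(B)

P(the test is positive) = 93/100 × 13/100 + 1/5 × 87/100
= 1209/10000 + 87/500 = 2949/10000

P(the patient has the disease|the test is positive) = (1209/10000) / (2949/10000) = 403/983

P(the patient has the disease|the test is positive) = 403/983 ≈ 41.00%


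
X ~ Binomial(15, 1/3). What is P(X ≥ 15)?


P(X ≥ 15) = Σ P(X=i) for i=15..15
P(X=15) = 1/14348907
Sum = 1/14348907

P(X ≥ 15) = 1/14348907 ≈ 0.00%


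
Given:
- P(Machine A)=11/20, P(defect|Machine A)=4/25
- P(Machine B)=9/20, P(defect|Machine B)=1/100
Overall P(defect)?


P(B) = Σ P(B|Aᵢ)×P(Aᵢ)
  4/25×11/20 = 11/125
  1/100×9/20 = 9/2000
Sum = 37/400

P(defect) = 37/400 ≈ 9.25%


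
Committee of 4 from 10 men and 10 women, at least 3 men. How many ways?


Count by #men:
  3M,1W: C(10,3)×C(10,1)=1200
  4M,0W: C(10,4)×C(10,0)=210
Total = 1410

1410


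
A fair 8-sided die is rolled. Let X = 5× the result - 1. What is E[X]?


E[die] = (1+8)/2 = 9/2
E[X] = 5×9/2 - 1 = 43/2

E[X] = 43/2


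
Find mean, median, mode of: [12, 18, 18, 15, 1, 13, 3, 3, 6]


Sorted: [1, 3, 3, 6, 12, 13, 15, 18, 18]
Mean = 89/9
Median = 12
Freq: {12: 1, 18: 2, 15: 1, 1: 1, 13: 1, 3: 2, 6: 1}
Mode: [3, 18]

Mean=89/9, Median=12, Mode=[3, 18]


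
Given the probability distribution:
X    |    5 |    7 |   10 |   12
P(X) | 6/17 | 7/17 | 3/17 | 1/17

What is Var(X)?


E[X] = 121/17
E[X²] = 937/17
Var(X) = E[X²] - (E[X])² = 937/17 - 14641/289 = 1288/289

Var(X) = 1288/289 ≈ 4.4567


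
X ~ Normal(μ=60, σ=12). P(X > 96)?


z = (96-60)/12 = 3.0
P(X > 96) = 1 - P(Z ≤ 3.0) = 1 - 0.9987 = 0.0013

P(X > 96) ≈ 0.0013


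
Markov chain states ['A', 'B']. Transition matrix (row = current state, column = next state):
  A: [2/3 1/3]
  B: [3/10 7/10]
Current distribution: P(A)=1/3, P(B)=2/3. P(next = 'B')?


P(next=B) = Σᵢ P(now=i)×P(i→B)
= 1/3×1/3 + 2/3×7/10
= 1/9 + 7/15 = 26/45

P = 26/45 ≈ 0.5778


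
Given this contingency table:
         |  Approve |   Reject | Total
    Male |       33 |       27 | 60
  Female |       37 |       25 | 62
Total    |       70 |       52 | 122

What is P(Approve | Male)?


P(Approve | Male) = 33/(33+27) = 33/60 = 11/20

P(Approve|Male) = 11/20 ≈ 55.00%


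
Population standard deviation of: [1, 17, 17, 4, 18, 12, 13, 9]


Mean = 91/8
  (1-91/8)²=6889/64
  (17-91/8)²=2025/64
  (17-91/8)²=2025/64
  (4-91/8)²=3481/64
  (18-91/8)²=2809/64
  (12-91/8)²=25/64
  (13-91/8)²=169/64
  (9-91/8)²=361/64
Σ(x-μ)² = 2223/8
σ² = (2223/8)/8 = 2223/64

σ = √(2223/64) ≈ 5.8936


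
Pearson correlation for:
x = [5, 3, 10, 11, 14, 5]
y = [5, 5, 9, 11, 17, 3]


n=6, Σx=48, Σy=50, Σxy=504, Σx²=476, Σy²=550
r = (6×504 - 48×50)/√((6×476 - 48²)(6×550 - 50²))
= 624/√(552×800) = 624/√441600 ≈ 624/664.5299 ≈ 0.9390

r ≈ 0.9390


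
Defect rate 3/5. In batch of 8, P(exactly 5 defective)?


Binomial: P(X=5) = C(8,5)×p^5×(1-p)^3
= 56 × 243/3125 × 8/125 = 108864/390625

P(X=5) = 108864/390625 ≈ 27.87%


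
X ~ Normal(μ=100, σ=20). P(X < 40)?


z = (40-100)/20 = -3.0
P(Z < -3.0) = 0.0013

P(X < 40) ≈ 0.0013


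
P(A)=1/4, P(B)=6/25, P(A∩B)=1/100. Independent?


P(A)×P(B) = 3/50
P(A∩B) = 1/100
Not equal → NOT independent

No, not independent


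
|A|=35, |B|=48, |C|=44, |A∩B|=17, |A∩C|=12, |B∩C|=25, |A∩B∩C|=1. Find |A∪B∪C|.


|A∪B∪C| = 35+48+44-17-12-25+1 = 74

|A∪B∪C| = 74


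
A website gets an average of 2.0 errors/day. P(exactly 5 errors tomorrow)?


Poisson(λ=2.0): P(X=5) = e^(-λ)×λ^k/k!
= e^(-2.0) × 2.0^5 / 5!
≈ 0.1353352832 × 32 / 120 ≈ 0.036089

P(X=5) ≈ 0.036089 ≈ 3.61%


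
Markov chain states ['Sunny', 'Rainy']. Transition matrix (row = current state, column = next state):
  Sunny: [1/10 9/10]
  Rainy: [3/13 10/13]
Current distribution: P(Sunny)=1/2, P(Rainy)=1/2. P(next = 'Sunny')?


P(next=Sunny) = Σᵢ P(now=i)×P(i→Sunny)
= 1/2×1/10 + 1/2×3/13
= 1/20 + 3/26 = 43/260

P = 43/260 ≈ 0.1654


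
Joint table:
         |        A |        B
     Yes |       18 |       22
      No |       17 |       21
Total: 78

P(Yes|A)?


P(Yes|A) = 18/(18+17) = 18/35

P = 18/35 ≈ 51.43%


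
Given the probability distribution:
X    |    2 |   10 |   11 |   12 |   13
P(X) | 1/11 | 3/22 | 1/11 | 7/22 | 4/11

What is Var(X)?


E[X] = 122/11
E[X²] = 1455/11
Var(X) = E[X²] - (E[X])² = 1455/11 - 14884/121 = 1121/121

Var(X) = 1121/121 ≈ 9.2645


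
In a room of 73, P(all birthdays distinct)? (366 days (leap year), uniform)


P(all different) = Π(366-i)/366 for i=0..72
= (366/366)×(365/366)×...×(294/366)
= 0.000449

P ≈ 0.0004 ≈ 0.04%


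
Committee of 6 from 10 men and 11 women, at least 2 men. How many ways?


Count by #men:
  2M,4W: C(10,2)×C(11,4)=14850
  3M,3W: C(10,3)×C(11,3)=19800
  4M,2W: C(10,4)×C(11,2)=11550
  5M,1W: C(10,5)×C(11,1)=2772
  6M,0W: C(10,6)×C(11,0)=210
Total = 49182

49182


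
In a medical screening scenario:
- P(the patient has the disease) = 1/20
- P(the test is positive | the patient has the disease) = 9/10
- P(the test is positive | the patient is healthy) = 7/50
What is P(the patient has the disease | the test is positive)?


Using Bayes' theorem:
P(A|B) = P(B|A)·P(A) / P(B)

P(the test is positive) = 9/10 × 1/20 + 7/50 × 19/20
= 9/200 + 133/1000 = 89/500

P(the patient has the disease|the test is positive) = (9/200) / (89/500) = 45/178

P(the patient has the disease|the test is positive) = 45/178 ≈ 25.28%


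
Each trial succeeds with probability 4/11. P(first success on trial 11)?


Geometric: P(X=11) = (1-p)^(k-1)×p = (7/11)^10×4/11 = 1129900996/285311670611

P(X=11) = 1129900996/285311670611 ≈ 0.40%


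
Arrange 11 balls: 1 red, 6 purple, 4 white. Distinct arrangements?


11!/(1!×6!×4!) = 2310

2310


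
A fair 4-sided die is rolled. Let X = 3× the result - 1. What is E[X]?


E[die] = (1+4)/2 = 5/2
E[X] = 3×5/2 - 1 = 13/2

E[X] = 13/2


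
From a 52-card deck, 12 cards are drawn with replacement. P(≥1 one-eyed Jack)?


P(not a one-eyed Jack) = 50/52 = 25/26
P(none in 12 draws) = (25/26)^12 = 59604644775390625/95428956661682176
P(≥1 one-eyed Jack) = 1 - 59604644775390625/95428956661682176 = 35824311886291551/95428956661682176

P = 35824311886291551/95428956661682176 ≈ 37.54%


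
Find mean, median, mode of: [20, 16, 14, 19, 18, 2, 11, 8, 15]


Sorted: [2, 8, 11, 14, 15, 16, 18, 19, 20]
Mean = 123/9 = 41/3
Median = 15
Freq: {20: 1, 16: 1, 14: 1, 19: 1, 18: 1, 2: 1, 11: 1, 8: 1, 15: 1}
Mode: No mode

Mean=41/3, Median=15, Mode=No mode


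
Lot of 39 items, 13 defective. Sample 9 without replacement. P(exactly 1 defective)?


Hypergeometric: C(13,1)×C(26,8)/C(39,9)
= 13×1562275/211915132 = 7475/77996

P(X=1) = 7475/77996 ≈ 9.58%


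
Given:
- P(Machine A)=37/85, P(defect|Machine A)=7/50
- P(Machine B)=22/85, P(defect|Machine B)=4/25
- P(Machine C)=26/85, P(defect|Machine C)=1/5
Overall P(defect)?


P(B) = Σ P(B|Aᵢ)×P(Aᵢ)
  7/50×37/85 = 259/4250
  4/25×22/85 = 88/2125
  1/5×26/85 = 26/425
Sum = 139/850

P(defect) = 139/850 ≈ 16.35%


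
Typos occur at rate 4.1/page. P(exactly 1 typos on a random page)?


Poisson(λ=4.1): P(X=1) = e^(-λ)×λ^k/k!
= e^(-4.1) × 4.1^1 / 1!
≈ 0.0165726754 × 4.1 / 1 ≈ 0.067948

P(X=1) ≈ 0.067948 ≈ 6.79%


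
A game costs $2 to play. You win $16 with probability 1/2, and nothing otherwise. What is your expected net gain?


E[gain] = (16-2)×1/2 + (-2)×1/2
= 7 - 1 = 6

Expected net gain = $6 ≈ $6.00


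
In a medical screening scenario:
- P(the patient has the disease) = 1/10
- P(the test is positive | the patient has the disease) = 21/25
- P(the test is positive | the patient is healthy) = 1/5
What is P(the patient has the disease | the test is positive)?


Using Bayes' theorem:
P(A|B) = P(B|A)·P(A) / P(B)

P(the test is positive) = 21/25 × 1/10 + 1/5 × 9/10
= 21/250 + 9/50 = 33/125

P(the patient has the disease|the test is positive) = (21/250) / (33/125) = 7/22

P(the patient has the disease|the test is positive) = 7/22 ≈ 31.82%


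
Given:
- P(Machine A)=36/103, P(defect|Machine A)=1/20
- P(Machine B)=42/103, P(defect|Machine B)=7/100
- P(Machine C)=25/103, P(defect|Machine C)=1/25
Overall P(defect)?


P(B) = Σ P(B|Aᵢ)×P(Aᵢ)
  1/20×36/103 = 9/515
  7/100×42/103 = 147/5150
  1/25×25/103 = 1/103
Sum = 287/5150

P(defect) = 287/5150 ≈ 5.57%


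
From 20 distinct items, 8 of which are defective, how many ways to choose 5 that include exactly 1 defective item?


Choose 1 of the 8 defective items and 4 of the other 12 items:
C(8,1)×C(12,4) = 8×495 = 3960

3960


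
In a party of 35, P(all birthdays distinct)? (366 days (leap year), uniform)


P(all different) = Π(366-i)/366 for i=0..34
= (366/366)×(365/366)×...×(332/366)
= 0.186502

P ≈ 0.1865 ≈ 18.65%


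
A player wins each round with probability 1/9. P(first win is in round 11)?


Geometric: P(X=11) = (1-p)^(k-1)×p = (8/9)^10×1/9 = 1073741824/31381059609

P(X=11) = 1073741824/31381059609 ≈ 3.42%


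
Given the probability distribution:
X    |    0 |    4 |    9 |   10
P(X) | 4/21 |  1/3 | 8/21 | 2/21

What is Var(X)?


E[X] = 40/7
E[X²] = 320/7
Var(X) = E[X²] - (E[X])² = 320/7 - 1600/49 = 640/49

Var(X) = 640/49 ≈ 13.0612


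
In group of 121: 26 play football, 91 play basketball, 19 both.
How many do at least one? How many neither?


|A∪B| = 26+91-19 = 98
Neither = 121-98 = 23

At least one: 98; Neither: 23


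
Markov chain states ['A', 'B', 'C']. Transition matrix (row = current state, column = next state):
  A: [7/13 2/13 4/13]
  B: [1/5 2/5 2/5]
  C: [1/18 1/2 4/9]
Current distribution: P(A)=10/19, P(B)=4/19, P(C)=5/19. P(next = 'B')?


P(next=B) = Σᵢ P(now=i)×P(i→B)
= 10/19×2/13 + 4/19×2/5 + 5/19×1/2
= 20/247 + 8/95 + 5/38 = 733/2470

P = 733/2470 ≈ 0.2968


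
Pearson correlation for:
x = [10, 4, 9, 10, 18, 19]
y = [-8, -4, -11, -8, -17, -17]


n=6, Σx=70, Σy=-65, Σxy=-904, Σx²=982, Σy²=843
r = (6×(-904) - 70×(-65))/√((6×982 - 70²)(6×843 - (-65)²))
= -874/√(992×833) = -874/√826336 ≈ -874/909.0303 ≈ -0.9615

r ≈ -0.9615


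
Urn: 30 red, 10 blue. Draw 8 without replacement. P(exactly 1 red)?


Hypergeometric: C(30,1)×C(10,7)/C(40,8)
= 30×120/76904685 = 80/1708993

P(X=1) = 80/1708993 ≈ 0.00%


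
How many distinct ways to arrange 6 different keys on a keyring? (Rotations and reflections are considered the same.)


Free circular arrangements: rotations and reflections both identified.
(n-1)!/2 = 5!/2 = 120/2 = 60

60


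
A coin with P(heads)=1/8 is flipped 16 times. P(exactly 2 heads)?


Binomial: P(X=2) = C(16,2)×p^2×(1-p)^14
= 120 × 1/64 × 678223072849/4398046511104 = 10173346092735/35184372088832

P(X=2) = 10173346092735/35184372088832 ≈ 28.91%


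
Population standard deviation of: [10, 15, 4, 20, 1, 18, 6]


Mean = 74/7
  (10-74/7)²=16/49
  (15-74/7)²=961/49
  (4-74/7)²=2116/49
  (20-74/7)²=4356/49
  (1-74/7)²=4489/49
  (18-74/7)²=2704/49
  (6-74/7)²=1024/49
Σ(x-μ)² = 2238/7
σ² = (2238/7)/7 = 2238/49

σ = √(2238/49) ≈ 6.7582


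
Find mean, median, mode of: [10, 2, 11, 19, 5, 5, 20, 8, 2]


Sorted: [2, 2, 5, 5, 8, 10, 11, 19, 20]
Mean = 82/9
Median = 8
Freq: {10: 1, 2: 2, 11: 1, 19: 1, 5: 2, 20: 1, 8: 1}
Mode: [2, 5]

Mean=82/9, Median=8, Mode=[2, 5]


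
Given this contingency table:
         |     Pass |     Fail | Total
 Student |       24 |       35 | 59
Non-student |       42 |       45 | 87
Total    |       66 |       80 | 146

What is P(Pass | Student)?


P(Pass | Student) = 24/(24+35) = 24/59

P(Pass|Student) = 24/59 ≈ 40.68%


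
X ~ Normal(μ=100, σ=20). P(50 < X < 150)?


z₁=(50-100)/20=-2.5, z₂=(150-100)/20=2.5
P = Φ(2.5) - Φ(-2.5) = 0.993790 - 0.006210 = 0.987580 ≈ 0.9876

P(50 < X < 150) ≈ 0.9876


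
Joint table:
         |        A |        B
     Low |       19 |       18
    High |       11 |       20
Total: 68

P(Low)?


P(Low) = (19+18)/68 = 37/68

P(Low) = 37/68 ≈ 54.41%


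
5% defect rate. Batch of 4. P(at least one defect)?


P(all good) = (19/20)^4 = 130321/160000
P(≥1 defect) = 29679/160000

P = 29679/160000 ≈ 18.55%


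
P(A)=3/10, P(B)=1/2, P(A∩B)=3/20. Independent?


P(A)×P(B) = 3/20
P(A∩B) = 3/20
Equal ✓ → Independent

Yes, independent


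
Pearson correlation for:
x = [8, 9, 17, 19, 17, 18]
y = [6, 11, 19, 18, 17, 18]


n=6, Σx=88, Σy=89, Σxy=1425, Σx²=1408, Σy²=1455
r = (6×1425 - 88×89)/√((6×1408 - 88²)(6×1455 - 89²))
= 718/√(704×809) = 718/√569536 ≈ 718/754.6761 ≈ 0.9514

r ≈ 0.9514


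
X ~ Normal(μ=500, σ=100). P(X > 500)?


z = (500-500)/100 = 0.0
P(X > 500) = 1 - P(Z ≤ 0.0) = 1 - 0.5000 = 0.5000

P(X > 500) ≈ 0.5000


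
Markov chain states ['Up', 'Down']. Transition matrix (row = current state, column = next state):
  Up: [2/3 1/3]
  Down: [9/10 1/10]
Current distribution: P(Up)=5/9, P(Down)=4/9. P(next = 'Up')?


P(next=Up) = Σᵢ P(now=i)×P(i→Up)
= 5/9×2/3 + 4/9×9/10
= 10/27 + 2/5 = 104/135

P = 104/135 ≈ 0.7704


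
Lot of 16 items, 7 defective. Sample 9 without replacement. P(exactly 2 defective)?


Hypergeometric: C(7,2)×C(9,7)/C(16,9)
= 21×36/11440 = 189/2860

P(X=2) = 189/2860 ≈ 6.61%


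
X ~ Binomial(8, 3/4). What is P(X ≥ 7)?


P(X ≥ 7) = Σ P(X=i) for i=7..8
P(X=7) = 2187/8192
P(X=8) = 6561/65536
Sum = 24057/65536

P(X ≥ 7) = 24057/65536 ≈ 36.71%


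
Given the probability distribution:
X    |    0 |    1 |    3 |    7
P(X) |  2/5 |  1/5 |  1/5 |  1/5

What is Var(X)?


E[X] = 11/5
E[X²] = 59/5
Var(X) = E[X²] - (E[X])² = 59/5 - 121/25 = 174/25

Var(X) = 174/25 ≈ 6.9600


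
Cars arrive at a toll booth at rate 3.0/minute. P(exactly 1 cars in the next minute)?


Poisson(λ=3.0): P(X=1) = e^(-λ)×λ^k/k!
= e^(-3.0) × 3.0^1 / 1!
≈ 0.04978706837 × 3 / 1 ≈ 0.149361

P(X=1) ≈ 0.149361 ≈ 14.94%


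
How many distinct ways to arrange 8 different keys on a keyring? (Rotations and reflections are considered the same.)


Free circular arrangements: rotations and reflections both identified.
(n-1)!/2 = 7!/2 = 5040/2 = 2520

2520


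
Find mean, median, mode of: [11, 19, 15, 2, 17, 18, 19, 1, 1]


Sorted: [1, 1, 2, 11, 15, 17, 18, 19, 19]
Mean = 103/9
Median = 15
Freq: {11: 1, 19: 2, 15: 1, 2: 1, 17: 1, 18: 1, 1: 2}
Mode: [1, 19]

Mean=103/9, Median=15, Mode=[1, 19]


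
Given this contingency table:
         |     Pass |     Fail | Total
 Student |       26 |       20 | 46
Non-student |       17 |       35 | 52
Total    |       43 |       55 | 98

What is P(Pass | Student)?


P(Pass | Student) = 26/(26+20) = 26/46 = 13/23

P(Pass|Student) = 13/23 ≈ 56.52%


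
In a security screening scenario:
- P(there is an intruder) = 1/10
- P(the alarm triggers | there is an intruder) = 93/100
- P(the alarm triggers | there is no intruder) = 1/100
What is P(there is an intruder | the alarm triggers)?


Using Bayes' theorem:
P(A|B) = P(B|A)·P(A) / P(B)

P(the alarm triggers) = 93/100 × 1/10 + 1/100 × 9/10
= 93/1000 + 9/1000 = 51/500

P(there is an intruder|the alarm triggers) = (93/1000) / (51/500) = 31/34

P(there is an intruder|the alarm triggers) = 31/34 ≈ 91.18%


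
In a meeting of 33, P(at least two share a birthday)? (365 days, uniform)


P(all different) = Π(365-i)/365 for i=0..32
= 0.225028
P(match) = 1 - 0.225028 = 0.774972

P ≈ 0.7750 ≈ 77.50%


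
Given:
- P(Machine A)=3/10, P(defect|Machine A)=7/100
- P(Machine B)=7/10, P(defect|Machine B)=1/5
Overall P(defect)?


P(B) = Σ P(B|Aᵢ)×P(Aᵢ)
  7/100×3/10 = 21/1000
  1/5×7/10 = 7/50
Sum = 161/1000

P(defect) = 161/1000 ≈ 16.10%


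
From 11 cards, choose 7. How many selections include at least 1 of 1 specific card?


Complement: C(11,7) - C(10,7) = 330 - 120 = 210

210


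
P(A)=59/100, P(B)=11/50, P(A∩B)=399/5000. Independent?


P(A)×P(B) = 649/5000
P(A∩B) = 399/5000
Not equal → NOT independent

No, not independent


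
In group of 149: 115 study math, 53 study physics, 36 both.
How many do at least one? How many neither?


|A∪B| = 115+53-36 = 132
Neither = 149-132 = 17

At least one: 132; Neither: 17


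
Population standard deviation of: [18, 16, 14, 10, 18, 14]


Mean = 90/6 = 15
  (18-15)²=9
  (16-15)²=1
  (14-15)²=1
  (10-15)²=25
  (18-15)²=9
  (14-15)²=1
Σ(x-μ)² = 46
σ² = 46/6 = 23/3

σ = √(23/3) ≈ 2.7689


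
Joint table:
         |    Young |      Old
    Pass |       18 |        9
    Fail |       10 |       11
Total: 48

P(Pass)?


P(Pass) = (18+9)/48 = 27/48 = 9/16

P(Pass) = 9/16 ≈ 56.25%


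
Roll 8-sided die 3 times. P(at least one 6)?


P(no 6)^3 = (7/8)^3 = 343/512
P(≥1) = 1 - 343/512 = 169/512

P = 169/512 ≈ 33.01%


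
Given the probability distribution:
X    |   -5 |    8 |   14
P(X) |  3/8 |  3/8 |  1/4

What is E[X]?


E[X] = Σ x·P(X=x)
= (-5)×(3/8) + (8)×(3/8) + (14)×(1/4)
= 37/8

E[X] = 37/8


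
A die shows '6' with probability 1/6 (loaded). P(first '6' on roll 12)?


Geometric: P(X=12) = (1-p)^(k-1)×p = (5/6)^11×1/6 = 48828125/2176782336

P(X=12) = 48828125/2176782336 ≈ 2.24%


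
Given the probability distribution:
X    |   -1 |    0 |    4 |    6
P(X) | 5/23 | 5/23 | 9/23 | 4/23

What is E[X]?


E[X] = Σ x·P(X=x)
= (-1)×(5/23) + (0)×(5/23) + (4)×(9/23) + (6)×(4/23)
= 55/23

E[X] = 55/23


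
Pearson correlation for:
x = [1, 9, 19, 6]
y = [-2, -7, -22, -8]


n=4, Σx=35, Σy=-39, Σxy=-531, Σx²=479, Σy²=601
r = (4×(-531) - 35×(-39))/√((4×479 - 35²)(4×601 - (-39)²))
= -759/√(691×883) = -759/√610153 ≈ -759/781.1229 ≈ -0.9717

r ≈ -0.9717


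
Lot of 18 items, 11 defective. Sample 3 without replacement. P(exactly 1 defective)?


Hypergeometric: C(11,1)×C(7,2)/C(18,3)
= 11×21/816 = 77/272

P(X=1) = 77/272 ≈ 28.31%


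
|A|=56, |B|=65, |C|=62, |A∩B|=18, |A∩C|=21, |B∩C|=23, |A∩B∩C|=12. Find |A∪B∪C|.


|A∪B∪C| = 56+65+62-18-21-23+12 = 133

|A∪B∪C| = 133


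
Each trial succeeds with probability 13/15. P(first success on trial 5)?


Geometric: P(X=5) = (1-p)^(k-1)×p = (2/15)^4×13/15 = 208/759375

P(X=5) = 208/759375 ≈ 0.03%


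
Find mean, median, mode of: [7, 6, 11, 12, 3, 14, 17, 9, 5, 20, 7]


Sorted: [3, 5, 6, 7, 7, 9, 11, 12, 14, 17, 20]
Mean = 111/11
Median = 9
Freq: {7: 2, 6: 1, 11: 1, 12: 1, 3: 1, 14: 1, 17: 1, 9: 1, 5: 1, 20: 1}
Mode: [7]

Mean=111/11, Median=9, Mode=7


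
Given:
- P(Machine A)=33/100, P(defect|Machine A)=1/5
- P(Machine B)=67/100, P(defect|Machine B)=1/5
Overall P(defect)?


P(B) = Σ P(B|Aᵢ)×P(Aᵢ)
  1/5×33/100 = 33/500
  1/5×67/100 = 67/500
Sum = 1/5

P(defect) = 1/5 ≈ 20.00%


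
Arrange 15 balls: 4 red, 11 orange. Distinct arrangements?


15!/(4!×11!) = 1365

1365


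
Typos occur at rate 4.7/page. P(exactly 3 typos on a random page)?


Poisson(λ=4.7): P(X=3) = e^(-λ)×λ^k/k!
= e^(-4.7) × 4.7^3 / 3!
≈ 0.009095277102 × 103.823 / 6 ≈ 0.157383

P(X=3) ≈ 0.157383 ≈ 15.74%


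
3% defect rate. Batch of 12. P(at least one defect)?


P(all good) = (97/100)^12 = 693842360995438000295041/1000000000000000000000000
P(≥1 defect) = 306157639004561999704959/1000000000000000000000000

P = 306157639004561999704959/1000000000000000000000000 ≈ 30.62%


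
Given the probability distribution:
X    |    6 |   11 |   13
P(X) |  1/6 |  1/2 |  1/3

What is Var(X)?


E[X] = 65/6
E[X²] = 737/6
Var(X) = E[X²] - (E[X])² = 737/6 - 4225/36 = 197/36

Var(X) = 197/36 ≈ 5.4722


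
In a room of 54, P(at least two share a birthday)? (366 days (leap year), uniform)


P(all different) = Π(366-i)/366 for i=0..53
= 0.016316
P(match) = 1 - 0.016316 = 0.983684

P ≈ 0.9837 ≈ 98.37%


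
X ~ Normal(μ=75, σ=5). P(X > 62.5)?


z = (62.5-75)/5 = -2.5
P(X > 62.5) = 1 - P(Z ≤ -2.5) = 1 - 0.0062 = 0.9938

P(X > 62.5) ≈ 0.9938


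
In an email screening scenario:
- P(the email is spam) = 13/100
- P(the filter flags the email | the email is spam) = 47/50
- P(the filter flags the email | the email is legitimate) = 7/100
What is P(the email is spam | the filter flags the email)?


Using Bayes' theorem:
P(A|B) = P(B|A)·P(A) / P(B)

P(the filter flags the email) = 47/50 × 13/100 + 7/100 × 87/100
= 611/5000 + 609/10000 = 1831/10000

P(the email is spam|the filter flags the email) = (611/5000) / (1831/10000) = 1222/1831

P(the email is spam|the filter flags the email) = 1222/1831 ≈ 66.74%


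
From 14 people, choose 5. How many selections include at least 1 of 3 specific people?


Complement: C(14,5) - C(11,5) = 2002 - 462 = 1540

1540


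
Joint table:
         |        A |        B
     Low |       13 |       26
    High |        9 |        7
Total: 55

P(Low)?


P(Low) = (13+26)/55 = 39/55

P(Low) = 39/55 ≈ 70.91%


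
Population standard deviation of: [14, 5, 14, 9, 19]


Mean = 61/5
  (14-61/5)²=81/25
  (5-61/5)²=1296/25
  (14-61/5)²=81/25
  (9-61/5)²=256/25
  (19-61/5)²=1156/25
Σ(x-μ)² = 574/5
σ² = (574/5)/5 = 574/25

σ = √(574/25) ≈ 4.7917


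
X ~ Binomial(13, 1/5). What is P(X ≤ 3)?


P(X ≤ 3) = Σ P(X=i) for i=0..3
P(X=0) = 67108864/1220703125
P(X=1) = 218103808/1220703125
P(X=2) = 327155712/1220703125
P(X=3) = 299892736/1220703125
Sum = 182452224/244140625

P(X ≤ 3) = 182452224/244140625 ≈ 74.73%


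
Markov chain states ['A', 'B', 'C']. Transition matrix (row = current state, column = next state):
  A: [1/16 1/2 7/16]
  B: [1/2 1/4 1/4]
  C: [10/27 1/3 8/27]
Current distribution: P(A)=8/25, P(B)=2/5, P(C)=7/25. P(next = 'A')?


P(next=A) = Σᵢ P(now=i)×P(i→A)
= 8/25×1/16 + 2/5×1/2 + 7/25×10/27
= 1/50 + 1/5 + 14/135 = 437/1350

P = 437/1350 ≈ 0.3237


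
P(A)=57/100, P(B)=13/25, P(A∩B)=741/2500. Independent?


P(A)×P(B) = 741/2500
P(A∩B) = 741/2500
Equal ✓ → Independent

Yes, independent


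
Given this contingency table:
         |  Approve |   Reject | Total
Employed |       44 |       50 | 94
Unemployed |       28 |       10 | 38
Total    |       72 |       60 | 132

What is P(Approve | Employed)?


P(Approve | Employed) = 44/(44+50) = 44/94 = 22/47

P(Approve|Employed) = 22/47 ≈ 46.81%


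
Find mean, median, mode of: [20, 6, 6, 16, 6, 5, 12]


Sorted: [5, 6, 6, 6, 12, 16, 20]
Mean = 71/7
Median = 6
Freq: {20: 1, 6: 3, 16: 1, 5: 1, 12: 1}
Mode: [6]

Mean=71/7, Median=6, Mode=6


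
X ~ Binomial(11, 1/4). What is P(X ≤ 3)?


P(X ≤ 3) = Σ P(X=i) for i=0..3
P(X=0) = 177147/4194304
P(X=1) = 649539/4194304
P(X=2) = 1082565/4194304
P(X=3) = 1082565/4194304
Sum = 373977/524288

P(X ≤ 3) = 373977/524288 ≈ 71.33%


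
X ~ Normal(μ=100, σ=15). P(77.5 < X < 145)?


z₁=(77.5-100)/15=-1.5, z₂=(145-100)/15=3.0
P = Φ(3.0) - Φ(-1.5) = 0.998650 - 0.066807 = 0.931843 ≈ 0.9318

P(77.5 < X < 145) ≈ 0.9318


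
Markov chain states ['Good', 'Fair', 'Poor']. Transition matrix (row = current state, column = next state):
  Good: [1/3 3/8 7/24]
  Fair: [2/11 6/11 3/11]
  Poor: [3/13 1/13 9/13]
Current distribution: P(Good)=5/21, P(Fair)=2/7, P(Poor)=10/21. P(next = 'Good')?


P(next=Good) = Σᵢ P(now=i)×P(i→Good)
= 5/21×1/3 + 2/7×2/11 + 10/21×3/13
= 5/63 + 4/77 + 10/91 = 2173/9009

P = 2173/9009 ≈ 0.2412


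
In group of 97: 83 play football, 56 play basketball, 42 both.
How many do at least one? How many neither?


|A∪B| = 83+56-42 = 97
Neither = 97-97 = 0

At least one: 97; Neither: 0


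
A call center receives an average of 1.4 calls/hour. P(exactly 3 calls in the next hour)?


Poisson(λ=1.4): P(X=3) = e^(-λ)×λ^k/k!
= e^(-1.4) × 1.4^3 / 3!
≈ 0.2465969639 × 2.744 / 6 ≈ 0.112777

P(X=3) ≈ 0.112777 ≈ 11.28%


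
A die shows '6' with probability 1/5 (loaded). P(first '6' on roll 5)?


Geometric: P(X=5) = (1-p)^(k-1)×p = (4/5)^4×1/5 = 256/3125

P(X=5) = 256/3125 ≈ 8.19%


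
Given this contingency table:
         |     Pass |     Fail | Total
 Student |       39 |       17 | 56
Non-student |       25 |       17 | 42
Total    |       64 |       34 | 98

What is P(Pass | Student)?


P(Pass | Student) = 39/(39+17) = 39/56

P(Pass|Student) = 39/56 ≈ 69.64%


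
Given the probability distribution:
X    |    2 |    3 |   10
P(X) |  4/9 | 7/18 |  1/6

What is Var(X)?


E[X] = 67/18
E[X²] = 395/18
Var(X) = E[X²] - (E[X])² = 395/18 - 4489/324 = 2621/324

Var(X) = 2621/324 ≈ 8.0895


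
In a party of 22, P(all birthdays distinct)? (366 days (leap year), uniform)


P(all different) = Π(366-i)/366 for i=0..21
= (366/366)×(365/366)×...×(345/366)
= 0.525249

P ≈ 0.5252 ≈ 52.52%


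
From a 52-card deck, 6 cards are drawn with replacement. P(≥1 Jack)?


P(not a Jack) = 48/52 = 12/13
P(none in 6 draws) = (12/13)^6 = 2985984/4826809
P(≥1 Jack) = 1 - 2985984/4826809 = 1840825/4826809

P = 1840825/4826809 ≈ 38.14%


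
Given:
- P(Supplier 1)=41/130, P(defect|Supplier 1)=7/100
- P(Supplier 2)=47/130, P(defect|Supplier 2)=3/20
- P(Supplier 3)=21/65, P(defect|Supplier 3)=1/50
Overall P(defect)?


P(B) = Σ P(B|Aᵢ)×P(Aᵢ)
  7/100×41/130 = 287/13000
  3/20×47/130 = 141/2600
  1/50×21/65 = 21/3250
Sum = 269/3250

P(defect) = 269/3250 ≈ 8.28%


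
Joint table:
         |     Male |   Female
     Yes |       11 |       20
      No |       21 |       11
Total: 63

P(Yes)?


P(Yes) = (11+20)/63 = 31/63

P(Yes) = 31/63 ≈ 49.21%


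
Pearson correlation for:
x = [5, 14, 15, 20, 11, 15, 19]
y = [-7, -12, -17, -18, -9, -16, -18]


n=7, Σx=99, Σy=-97, Σxy=-1499, Σx²=1553, Σy²=1467
r = (7×(-1499) - 99×(-97))/√((7×1553 - 99²)(7×1467 - (-97)²))
= -890/√(1070×860) = -890/√920200 ≈ -890/959.2706 ≈ -0.9278

r ≈ -0.9278


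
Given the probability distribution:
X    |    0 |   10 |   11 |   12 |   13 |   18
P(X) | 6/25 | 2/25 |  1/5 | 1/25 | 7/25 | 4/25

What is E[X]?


E[X] = Σ x·P(X=x)
= (0)×(6/25) + (10)×(2/25) + (11)×(1/5) + (12)×(1/25) + (13)×(7/25) + (18)×(4/25)
= 10

E[X] = 10


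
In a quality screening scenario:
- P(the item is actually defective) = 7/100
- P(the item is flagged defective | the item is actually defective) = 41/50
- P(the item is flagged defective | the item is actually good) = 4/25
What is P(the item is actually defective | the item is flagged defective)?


Using Bayes' theorem:
P(A|B) = P(B|A)·P(A) / P(B)

P(the item is flagged defective) = 41/50 × 7/100 + 4/25 × 93/100
= 287/5000 + 93/625 = 1031/5000

P(the item is actually defective|the item is flagged defective) = (287/5000) / (1031/5000) = 287/1031

P(the item is actually defective|the item is flagged defective) = 287/1031 ≈ 27.84%


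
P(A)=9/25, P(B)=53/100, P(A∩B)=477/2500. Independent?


P(A)×P(B) = 477/2500
P(A∩B) = 477/2500
Equal ✓ → Independent

Yes, independent


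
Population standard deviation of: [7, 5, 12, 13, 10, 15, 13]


Mean = 75/7
  (7-75/7)²=676/49
  (5-75/7)²=1600/49
  (12-75/7)²=81/49
  (13-75/7)²=256/49
  (10-75/7)²=25/49
  (15-75/7)²=900/49
  (13-75/7)²=256/49
Σ(x-μ)² = 542/7
σ² = (542/7)/7 = 542/49

σ = √(542/49) ≈ 3.3258


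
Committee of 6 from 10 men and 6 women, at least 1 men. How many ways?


Count by #men:
  1M,5W: C(10,1)×C(6,5)=60
  2M,4W: C(10,2)×C(6,4)=675
  3M,3W: C(10,3)×C(6,3)=2400
  4M,2W: C(10,4)×C(6,2)=3150
  5M,1W: C(10,5)×C(6,1)=1512
  6M,0W: C(10,6)×C(6,0)=210
Total = 8007

8007


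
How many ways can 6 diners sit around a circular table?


Circular arrangements of 6 distinct objects: fix one position to break rotational symmetry.
(n-1)! = 5! = 120

120


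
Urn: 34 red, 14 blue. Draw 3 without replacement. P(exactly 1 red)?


Hypergeometric: C(34,1)×C(14,2)/C(48,3)
= 34×91/17296 = 1547/8648

P(X=1) = 1547/8648 ≈ 17.89%


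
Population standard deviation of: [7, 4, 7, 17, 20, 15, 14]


Mean = 84/7 = 12
  (7-12)²=25
  (4-12)²=64
  (7-12)²=25
  (17-12)²=25
  (20-12)²=64
  (15-12)²=9
  (14-12)²=4
Σ(x-μ)² = 216
σ² = 216/7

σ = √(216/7) ≈ 5.5549
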